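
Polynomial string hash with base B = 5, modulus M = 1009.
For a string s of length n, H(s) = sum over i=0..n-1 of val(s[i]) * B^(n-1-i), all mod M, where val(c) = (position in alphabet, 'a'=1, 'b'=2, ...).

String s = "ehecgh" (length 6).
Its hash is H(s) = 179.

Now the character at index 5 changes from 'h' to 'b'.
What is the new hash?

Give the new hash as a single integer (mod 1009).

val('h') = 8, val('b') = 2
Position k = 5, exponent = n-1-k = 0
B^0 mod M = 5^0 mod 1009 = 1
Delta = (2 - 8) * 1 mod 1009 = 1003
New hash = (179 + 1003) mod 1009 = 173

Answer: 173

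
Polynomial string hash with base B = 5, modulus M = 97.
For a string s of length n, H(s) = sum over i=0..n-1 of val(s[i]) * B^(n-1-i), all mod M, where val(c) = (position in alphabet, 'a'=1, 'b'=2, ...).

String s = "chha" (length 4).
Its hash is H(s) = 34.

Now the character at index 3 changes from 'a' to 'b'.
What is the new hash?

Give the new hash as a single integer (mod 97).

val('a') = 1, val('b') = 2
Position k = 3, exponent = n-1-k = 0
B^0 mod M = 5^0 mod 97 = 1
Delta = (2 - 1) * 1 mod 97 = 1
New hash = (34 + 1) mod 97 = 35

Answer: 35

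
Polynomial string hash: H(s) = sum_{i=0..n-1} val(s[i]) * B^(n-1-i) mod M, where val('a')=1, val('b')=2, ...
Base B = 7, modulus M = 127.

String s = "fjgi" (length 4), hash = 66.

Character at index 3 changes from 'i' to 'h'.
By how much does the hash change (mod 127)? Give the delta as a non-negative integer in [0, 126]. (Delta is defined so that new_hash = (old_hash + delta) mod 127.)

Delta formula: (val(new) - val(old)) * B^(n-1-k) mod M
  val('h') - val('i') = 8 - 9 = -1
  B^(n-1-k) = 7^0 mod 127 = 1
  Delta = -1 * 1 mod 127 = 126

Answer: 126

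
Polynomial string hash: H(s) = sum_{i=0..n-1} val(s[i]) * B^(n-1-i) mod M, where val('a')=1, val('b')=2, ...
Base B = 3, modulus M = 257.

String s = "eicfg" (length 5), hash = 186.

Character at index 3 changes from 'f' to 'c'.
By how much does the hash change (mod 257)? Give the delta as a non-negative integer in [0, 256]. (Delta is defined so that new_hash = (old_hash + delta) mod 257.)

Delta formula: (val(new) - val(old)) * B^(n-1-k) mod M
  val('c') - val('f') = 3 - 6 = -3
  B^(n-1-k) = 3^1 mod 257 = 3
  Delta = -3 * 3 mod 257 = 248

Answer: 248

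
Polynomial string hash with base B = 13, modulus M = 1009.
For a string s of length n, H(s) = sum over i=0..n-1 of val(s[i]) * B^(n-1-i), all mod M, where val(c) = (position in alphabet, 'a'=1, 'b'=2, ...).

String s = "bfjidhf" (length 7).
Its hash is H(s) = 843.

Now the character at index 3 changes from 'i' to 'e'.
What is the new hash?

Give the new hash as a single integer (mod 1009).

val('i') = 9, val('e') = 5
Position k = 3, exponent = n-1-k = 3
B^3 mod M = 13^3 mod 1009 = 179
Delta = (5 - 9) * 179 mod 1009 = 293
New hash = (843 + 293) mod 1009 = 127

Answer: 127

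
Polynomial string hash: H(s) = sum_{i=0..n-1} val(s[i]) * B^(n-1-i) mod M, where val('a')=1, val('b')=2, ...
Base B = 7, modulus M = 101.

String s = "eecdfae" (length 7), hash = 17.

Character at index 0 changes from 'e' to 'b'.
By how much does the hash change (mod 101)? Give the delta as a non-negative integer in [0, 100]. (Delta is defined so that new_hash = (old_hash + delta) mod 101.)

Delta formula: (val(new) - val(old)) * B^(n-1-k) mod M
  val('b') - val('e') = 2 - 5 = -3
  B^(n-1-k) = 7^6 mod 101 = 85
  Delta = -3 * 85 mod 101 = 48

Answer: 48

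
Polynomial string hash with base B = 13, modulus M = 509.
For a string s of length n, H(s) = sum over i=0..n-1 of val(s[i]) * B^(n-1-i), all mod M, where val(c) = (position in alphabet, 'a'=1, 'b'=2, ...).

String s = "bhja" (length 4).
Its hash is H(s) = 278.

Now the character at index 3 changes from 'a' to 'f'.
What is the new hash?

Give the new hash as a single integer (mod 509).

Answer: 283

Derivation:
val('a') = 1, val('f') = 6
Position k = 3, exponent = n-1-k = 0
B^0 mod M = 13^0 mod 509 = 1
Delta = (6 - 1) * 1 mod 509 = 5
New hash = (278 + 5) mod 509 = 283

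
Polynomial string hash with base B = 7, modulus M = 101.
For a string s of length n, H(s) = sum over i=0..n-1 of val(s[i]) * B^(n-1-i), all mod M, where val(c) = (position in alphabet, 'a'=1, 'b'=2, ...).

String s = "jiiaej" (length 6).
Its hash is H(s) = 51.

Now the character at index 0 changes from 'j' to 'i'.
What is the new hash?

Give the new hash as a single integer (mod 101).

Answer: 10

Derivation:
val('j') = 10, val('i') = 9
Position k = 0, exponent = n-1-k = 5
B^5 mod M = 7^5 mod 101 = 41
Delta = (9 - 10) * 41 mod 101 = 60
New hash = (51 + 60) mod 101 = 10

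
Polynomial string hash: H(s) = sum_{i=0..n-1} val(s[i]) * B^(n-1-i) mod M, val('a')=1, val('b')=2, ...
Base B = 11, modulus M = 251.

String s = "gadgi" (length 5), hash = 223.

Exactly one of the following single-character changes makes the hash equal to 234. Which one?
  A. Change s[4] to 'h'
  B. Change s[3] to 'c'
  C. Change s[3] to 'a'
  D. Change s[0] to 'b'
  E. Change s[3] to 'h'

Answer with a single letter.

Option A: s[4]='i'->'h', delta=(8-9)*11^0 mod 251 = 250, hash=223+250 mod 251 = 222
Option B: s[3]='g'->'c', delta=(3-7)*11^1 mod 251 = 207, hash=223+207 mod 251 = 179
Option C: s[3]='g'->'a', delta=(1-7)*11^1 mod 251 = 185, hash=223+185 mod 251 = 157
Option D: s[0]='g'->'b', delta=(2-7)*11^4 mod 251 = 87, hash=223+87 mod 251 = 59
Option E: s[3]='g'->'h', delta=(8-7)*11^1 mod 251 = 11, hash=223+11 mod 251 = 234 <-- target

Answer: E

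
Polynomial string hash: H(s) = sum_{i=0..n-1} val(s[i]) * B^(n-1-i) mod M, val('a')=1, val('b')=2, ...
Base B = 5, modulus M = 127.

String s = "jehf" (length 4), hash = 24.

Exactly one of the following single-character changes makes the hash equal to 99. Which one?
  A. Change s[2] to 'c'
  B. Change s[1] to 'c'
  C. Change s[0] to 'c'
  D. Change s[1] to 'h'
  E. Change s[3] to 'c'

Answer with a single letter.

Option A: s[2]='h'->'c', delta=(3-8)*5^1 mod 127 = 102, hash=24+102 mod 127 = 126
Option B: s[1]='e'->'c', delta=(3-5)*5^2 mod 127 = 77, hash=24+77 mod 127 = 101
Option C: s[0]='j'->'c', delta=(3-10)*5^3 mod 127 = 14, hash=24+14 mod 127 = 38
Option D: s[1]='e'->'h', delta=(8-5)*5^2 mod 127 = 75, hash=24+75 mod 127 = 99 <-- target
Option E: s[3]='f'->'c', delta=(3-6)*5^0 mod 127 = 124, hash=24+124 mod 127 = 21

Answer: D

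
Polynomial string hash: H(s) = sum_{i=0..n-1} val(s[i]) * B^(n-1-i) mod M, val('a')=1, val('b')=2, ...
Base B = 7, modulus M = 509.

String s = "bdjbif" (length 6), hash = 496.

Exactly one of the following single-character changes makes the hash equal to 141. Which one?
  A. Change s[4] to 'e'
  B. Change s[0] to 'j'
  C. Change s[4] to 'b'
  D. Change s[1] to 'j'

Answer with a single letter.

Answer: D

Derivation:
Option A: s[4]='i'->'e', delta=(5-9)*7^1 mod 509 = 481, hash=496+481 mod 509 = 468
Option B: s[0]='b'->'j', delta=(10-2)*7^5 mod 509 = 80, hash=496+80 mod 509 = 67
Option C: s[4]='i'->'b', delta=(2-9)*7^1 mod 509 = 460, hash=496+460 mod 509 = 447
Option D: s[1]='d'->'j', delta=(10-4)*7^4 mod 509 = 154, hash=496+154 mod 509 = 141 <-- target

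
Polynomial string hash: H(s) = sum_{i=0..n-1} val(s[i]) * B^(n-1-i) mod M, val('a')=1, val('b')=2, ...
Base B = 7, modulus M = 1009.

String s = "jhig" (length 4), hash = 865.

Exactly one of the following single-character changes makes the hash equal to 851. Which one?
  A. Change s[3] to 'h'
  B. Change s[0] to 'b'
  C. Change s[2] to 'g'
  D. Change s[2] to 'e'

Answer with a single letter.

Answer: C

Derivation:
Option A: s[3]='g'->'h', delta=(8-7)*7^0 mod 1009 = 1, hash=865+1 mod 1009 = 866
Option B: s[0]='j'->'b', delta=(2-10)*7^3 mod 1009 = 283, hash=865+283 mod 1009 = 139
Option C: s[2]='i'->'g', delta=(7-9)*7^1 mod 1009 = 995, hash=865+995 mod 1009 = 851 <-- target
Option D: s[2]='i'->'e', delta=(5-9)*7^1 mod 1009 = 981, hash=865+981 mod 1009 = 837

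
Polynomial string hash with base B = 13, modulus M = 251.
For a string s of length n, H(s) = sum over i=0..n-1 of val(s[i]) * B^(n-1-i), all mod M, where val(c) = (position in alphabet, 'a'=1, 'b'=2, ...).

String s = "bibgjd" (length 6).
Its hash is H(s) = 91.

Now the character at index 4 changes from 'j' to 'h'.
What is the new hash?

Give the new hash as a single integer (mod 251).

val('j') = 10, val('h') = 8
Position k = 4, exponent = n-1-k = 1
B^1 mod M = 13^1 mod 251 = 13
Delta = (8 - 10) * 13 mod 251 = 225
New hash = (91 + 225) mod 251 = 65

Answer: 65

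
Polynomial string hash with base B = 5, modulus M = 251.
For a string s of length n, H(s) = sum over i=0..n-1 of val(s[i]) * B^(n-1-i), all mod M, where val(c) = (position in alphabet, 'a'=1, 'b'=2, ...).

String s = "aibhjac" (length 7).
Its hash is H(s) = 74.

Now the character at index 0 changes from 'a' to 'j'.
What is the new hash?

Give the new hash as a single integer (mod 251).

val('a') = 1, val('j') = 10
Position k = 0, exponent = n-1-k = 6
B^6 mod M = 5^6 mod 251 = 63
Delta = (10 - 1) * 63 mod 251 = 65
New hash = (74 + 65) mod 251 = 139

Answer: 139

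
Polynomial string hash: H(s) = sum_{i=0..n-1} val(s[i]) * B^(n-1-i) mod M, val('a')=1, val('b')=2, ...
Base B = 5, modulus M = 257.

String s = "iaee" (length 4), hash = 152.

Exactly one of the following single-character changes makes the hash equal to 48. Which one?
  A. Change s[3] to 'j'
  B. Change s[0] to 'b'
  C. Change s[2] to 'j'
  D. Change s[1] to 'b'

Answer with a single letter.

Answer: B

Derivation:
Option A: s[3]='e'->'j', delta=(10-5)*5^0 mod 257 = 5, hash=152+5 mod 257 = 157
Option B: s[0]='i'->'b', delta=(2-9)*5^3 mod 257 = 153, hash=152+153 mod 257 = 48 <-- target
Option C: s[2]='e'->'j', delta=(10-5)*5^1 mod 257 = 25, hash=152+25 mod 257 = 177
Option D: s[1]='a'->'b', delta=(2-1)*5^2 mod 257 = 25, hash=152+25 mod 257 = 177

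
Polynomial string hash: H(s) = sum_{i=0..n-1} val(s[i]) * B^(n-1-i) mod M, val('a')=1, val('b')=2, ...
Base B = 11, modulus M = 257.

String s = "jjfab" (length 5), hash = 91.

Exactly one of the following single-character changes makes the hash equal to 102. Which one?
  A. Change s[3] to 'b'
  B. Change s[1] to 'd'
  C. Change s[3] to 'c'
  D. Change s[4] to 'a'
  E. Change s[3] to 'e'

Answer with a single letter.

Option A: s[3]='a'->'b', delta=(2-1)*11^1 mod 257 = 11, hash=91+11 mod 257 = 102 <-- target
Option B: s[1]='j'->'d', delta=(4-10)*11^3 mod 257 = 238, hash=91+238 mod 257 = 72
Option C: s[3]='a'->'c', delta=(3-1)*11^1 mod 257 = 22, hash=91+22 mod 257 = 113
Option D: s[4]='b'->'a', delta=(1-2)*11^0 mod 257 = 256, hash=91+256 mod 257 = 90
Option E: s[3]='a'->'e', delta=(5-1)*11^1 mod 257 = 44, hash=91+44 mod 257 = 135

Answer: A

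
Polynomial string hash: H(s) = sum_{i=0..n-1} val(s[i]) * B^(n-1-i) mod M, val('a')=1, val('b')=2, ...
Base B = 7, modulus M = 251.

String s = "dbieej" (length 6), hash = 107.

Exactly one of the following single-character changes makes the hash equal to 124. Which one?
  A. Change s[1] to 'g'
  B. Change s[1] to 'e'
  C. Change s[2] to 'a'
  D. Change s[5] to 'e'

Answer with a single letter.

Answer: C

Derivation:
Option A: s[1]='b'->'g', delta=(7-2)*7^4 mod 251 = 208, hash=107+208 mod 251 = 64
Option B: s[1]='b'->'e', delta=(5-2)*7^4 mod 251 = 175, hash=107+175 mod 251 = 31
Option C: s[2]='i'->'a', delta=(1-9)*7^3 mod 251 = 17, hash=107+17 mod 251 = 124 <-- target
Option D: s[5]='j'->'e', delta=(5-10)*7^0 mod 251 = 246, hash=107+246 mod 251 = 102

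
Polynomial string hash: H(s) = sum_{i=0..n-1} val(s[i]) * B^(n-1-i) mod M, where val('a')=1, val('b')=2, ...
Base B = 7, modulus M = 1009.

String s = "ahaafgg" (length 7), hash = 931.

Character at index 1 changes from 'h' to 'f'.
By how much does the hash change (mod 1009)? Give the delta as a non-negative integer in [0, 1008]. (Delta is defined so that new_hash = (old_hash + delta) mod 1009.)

Delta formula: (val(new) - val(old)) * B^(n-1-k) mod M
  val('f') - val('h') = 6 - 8 = -2
  B^(n-1-k) = 7^5 mod 1009 = 663
  Delta = -2 * 663 mod 1009 = 692

Answer: 692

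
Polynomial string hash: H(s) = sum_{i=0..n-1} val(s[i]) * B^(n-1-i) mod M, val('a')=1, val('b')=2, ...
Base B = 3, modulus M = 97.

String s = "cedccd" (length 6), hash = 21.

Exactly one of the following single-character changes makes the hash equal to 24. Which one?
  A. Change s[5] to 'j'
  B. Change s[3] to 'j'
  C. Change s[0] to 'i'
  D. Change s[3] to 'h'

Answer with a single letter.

Option A: s[5]='d'->'j', delta=(10-4)*3^0 mod 97 = 6, hash=21+6 mod 97 = 27
Option B: s[3]='c'->'j', delta=(10-3)*3^2 mod 97 = 63, hash=21+63 mod 97 = 84
Option C: s[0]='c'->'i', delta=(9-3)*3^5 mod 97 = 3, hash=21+3 mod 97 = 24 <-- target
Option D: s[3]='c'->'h', delta=(8-3)*3^2 mod 97 = 45, hash=21+45 mod 97 = 66

Answer: C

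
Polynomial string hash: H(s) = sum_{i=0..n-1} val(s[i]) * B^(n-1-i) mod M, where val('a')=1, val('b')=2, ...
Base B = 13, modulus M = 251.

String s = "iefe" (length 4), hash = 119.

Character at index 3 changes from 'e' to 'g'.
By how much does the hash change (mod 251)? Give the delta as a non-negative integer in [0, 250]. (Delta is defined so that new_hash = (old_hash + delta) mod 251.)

Answer: 2

Derivation:
Delta formula: (val(new) - val(old)) * B^(n-1-k) mod M
  val('g') - val('e') = 7 - 5 = 2
  B^(n-1-k) = 13^0 mod 251 = 1
  Delta = 2 * 1 mod 251 = 2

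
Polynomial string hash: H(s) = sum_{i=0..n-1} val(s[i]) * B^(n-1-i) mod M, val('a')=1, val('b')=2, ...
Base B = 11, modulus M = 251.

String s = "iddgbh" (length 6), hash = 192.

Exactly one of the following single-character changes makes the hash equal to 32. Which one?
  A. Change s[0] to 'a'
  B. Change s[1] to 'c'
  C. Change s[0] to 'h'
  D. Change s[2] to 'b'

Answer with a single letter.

Answer: C

Derivation:
Option A: s[0]='i'->'a', delta=(1-9)*11^5 mod 251 = 226, hash=192+226 mod 251 = 167
Option B: s[1]='d'->'c', delta=(3-4)*11^4 mod 251 = 168, hash=192+168 mod 251 = 109
Option C: s[0]='i'->'h', delta=(8-9)*11^5 mod 251 = 91, hash=192+91 mod 251 = 32 <-- target
Option D: s[2]='d'->'b', delta=(2-4)*11^3 mod 251 = 99, hash=192+99 mod 251 = 40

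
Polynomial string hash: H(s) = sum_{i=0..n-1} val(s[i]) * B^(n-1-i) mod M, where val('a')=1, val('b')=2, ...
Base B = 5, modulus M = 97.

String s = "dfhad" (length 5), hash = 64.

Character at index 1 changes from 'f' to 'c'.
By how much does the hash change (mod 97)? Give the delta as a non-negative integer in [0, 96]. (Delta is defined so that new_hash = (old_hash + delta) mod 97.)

Answer: 13

Derivation:
Delta formula: (val(new) - val(old)) * B^(n-1-k) mod M
  val('c') - val('f') = 3 - 6 = -3
  B^(n-1-k) = 5^3 mod 97 = 28
  Delta = -3 * 28 mod 97 = 13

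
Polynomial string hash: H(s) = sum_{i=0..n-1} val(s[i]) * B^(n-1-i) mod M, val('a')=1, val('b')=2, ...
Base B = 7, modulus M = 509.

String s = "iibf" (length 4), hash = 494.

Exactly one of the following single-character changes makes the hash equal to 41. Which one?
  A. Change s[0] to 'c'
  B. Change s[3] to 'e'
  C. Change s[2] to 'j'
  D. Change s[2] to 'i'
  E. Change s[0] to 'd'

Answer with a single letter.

Option A: s[0]='i'->'c', delta=(3-9)*7^3 mod 509 = 487, hash=494+487 mod 509 = 472
Option B: s[3]='f'->'e', delta=(5-6)*7^0 mod 509 = 508, hash=494+508 mod 509 = 493
Option C: s[2]='b'->'j', delta=(10-2)*7^1 mod 509 = 56, hash=494+56 mod 509 = 41 <-- target
Option D: s[2]='b'->'i', delta=(9-2)*7^1 mod 509 = 49, hash=494+49 mod 509 = 34
Option E: s[0]='i'->'d', delta=(4-9)*7^3 mod 509 = 321, hash=494+321 mod 509 = 306

Answer: C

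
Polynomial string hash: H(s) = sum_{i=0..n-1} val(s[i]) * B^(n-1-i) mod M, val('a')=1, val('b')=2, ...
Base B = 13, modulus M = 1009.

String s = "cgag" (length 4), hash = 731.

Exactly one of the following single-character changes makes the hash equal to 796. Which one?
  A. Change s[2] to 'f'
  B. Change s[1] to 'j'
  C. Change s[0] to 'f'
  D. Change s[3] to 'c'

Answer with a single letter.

Option A: s[2]='a'->'f', delta=(6-1)*13^1 mod 1009 = 65, hash=731+65 mod 1009 = 796 <-- target
Option B: s[1]='g'->'j', delta=(10-7)*13^2 mod 1009 = 507, hash=731+507 mod 1009 = 229
Option C: s[0]='c'->'f', delta=(6-3)*13^3 mod 1009 = 537, hash=731+537 mod 1009 = 259
Option D: s[3]='g'->'c', delta=(3-7)*13^0 mod 1009 = 1005, hash=731+1005 mod 1009 = 727

Answer: A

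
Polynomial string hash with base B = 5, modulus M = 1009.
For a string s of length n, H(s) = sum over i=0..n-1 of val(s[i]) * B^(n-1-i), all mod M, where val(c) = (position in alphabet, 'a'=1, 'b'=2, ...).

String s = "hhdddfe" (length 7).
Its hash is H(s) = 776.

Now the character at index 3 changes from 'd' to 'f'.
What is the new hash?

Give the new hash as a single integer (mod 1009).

val('d') = 4, val('f') = 6
Position k = 3, exponent = n-1-k = 3
B^3 mod M = 5^3 mod 1009 = 125
Delta = (6 - 4) * 125 mod 1009 = 250
New hash = (776 + 250) mod 1009 = 17

Answer: 17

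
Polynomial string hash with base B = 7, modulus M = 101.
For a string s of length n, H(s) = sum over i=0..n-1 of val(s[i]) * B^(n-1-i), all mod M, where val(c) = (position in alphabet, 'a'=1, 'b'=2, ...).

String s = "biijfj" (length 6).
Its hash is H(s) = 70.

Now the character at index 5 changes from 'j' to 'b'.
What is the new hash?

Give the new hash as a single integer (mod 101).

Answer: 62

Derivation:
val('j') = 10, val('b') = 2
Position k = 5, exponent = n-1-k = 0
B^0 mod M = 7^0 mod 101 = 1
Delta = (2 - 10) * 1 mod 101 = 93
New hash = (70 + 93) mod 101 = 62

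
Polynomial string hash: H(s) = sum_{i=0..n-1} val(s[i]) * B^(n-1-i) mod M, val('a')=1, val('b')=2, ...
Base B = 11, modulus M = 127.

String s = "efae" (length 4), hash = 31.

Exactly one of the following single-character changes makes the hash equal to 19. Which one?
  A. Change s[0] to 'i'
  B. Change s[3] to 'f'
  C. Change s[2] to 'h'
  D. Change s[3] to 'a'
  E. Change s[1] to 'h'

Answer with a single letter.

Answer: E

Derivation:
Option A: s[0]='e'->'i', delta=(9-5)*11^3 mod 127 = 117, hash=31+117 mod 127 = 21
Option B: s[3]='e'->'f', delta=(6-5)*11^0 mod 127 = 1, hash=31+1 mod 127 = 32
Option C: s[2]='a'->'h', delta=(8-1)*11^1 mod 127 = 77, hash=31+77 mod 127 = 108
Option D: s[3]='e'->'a', delta=(1-5)*11^0 mod 127 = 123, hash=31+123 mod 127 = 27
Option E: s[1]='f'->'h', delta=(8-6)*11^2 mod 127 = 115, hash=31+115 mod 127 = 19 <-- target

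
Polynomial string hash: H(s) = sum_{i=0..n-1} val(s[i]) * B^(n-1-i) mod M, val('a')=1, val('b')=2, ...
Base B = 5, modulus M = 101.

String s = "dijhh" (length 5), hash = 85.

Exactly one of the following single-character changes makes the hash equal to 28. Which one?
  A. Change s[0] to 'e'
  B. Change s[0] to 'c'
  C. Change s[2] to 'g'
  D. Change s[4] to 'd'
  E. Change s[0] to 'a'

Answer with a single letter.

Option A: s[0]='d'->'e', delta=(5-4)*5^4 mod 101 = 19, hash=85+19 mod 101 = 3
Option B: s[0]='d'->'c', delta=(3-4)*5^4 mod 101 = 82, hash=85+82 mod 101 = 66
Option C: s[2]='j'->'g', delta=(7-10)*5^2 mod 101 = 26, hash=85+26 mod 101 = 10
Option D: s[4]='h'->'d', delta=(4-8)*5^0 mod 101 = 97, hash=85+97 mod 101 = 81
Option E: s[0]='d'->'a', delta=(1-4)*5^4 mod 101 = 44, hash=85+44 mod 101 = 28 <-- target

Answer: E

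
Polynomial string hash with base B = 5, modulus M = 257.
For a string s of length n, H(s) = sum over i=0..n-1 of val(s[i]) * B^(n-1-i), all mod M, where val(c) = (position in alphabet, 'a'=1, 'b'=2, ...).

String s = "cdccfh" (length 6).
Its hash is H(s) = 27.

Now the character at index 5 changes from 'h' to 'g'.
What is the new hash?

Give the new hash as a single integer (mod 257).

Answer: 26

Derivation:
val('h') = 8, val('g') = 7
Position k = 5, exponent = n-1-k = 0
B^0 mod M = 5^0 mod 257 = 1
Delta = (7 - 8) * 1 mod 257 = 256
New hash = (27 + 256) mod 257 = 26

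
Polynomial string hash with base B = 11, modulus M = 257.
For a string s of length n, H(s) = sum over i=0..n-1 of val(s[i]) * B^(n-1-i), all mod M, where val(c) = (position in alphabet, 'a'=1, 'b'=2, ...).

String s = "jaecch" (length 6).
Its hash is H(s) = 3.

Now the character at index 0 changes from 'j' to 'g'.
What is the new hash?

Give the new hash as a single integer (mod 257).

Answer: 10

Derivation:
val('j') = 10, val('g') = 7
Position k = 0, exponent = n-1-k = 5
B^5 mod M = 11^5 mod 257 = 169
Delta = (7 - 10) * 169 mod 257 = 7
New hash = (3 + 7) mod 257 = 10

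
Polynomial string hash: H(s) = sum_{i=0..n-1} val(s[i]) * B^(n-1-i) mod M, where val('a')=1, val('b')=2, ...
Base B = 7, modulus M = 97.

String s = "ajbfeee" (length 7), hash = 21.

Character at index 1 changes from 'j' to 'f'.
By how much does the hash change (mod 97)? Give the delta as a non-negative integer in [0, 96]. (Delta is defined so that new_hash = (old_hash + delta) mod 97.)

Answer: 90

Derivation:
Delta formula: (val(new) - val(old)) * B^(n-1-k) mod M
  val('f') - val('j') = 6 - 10 = -4
  B^(n-1-k) = 7^5 mod 97 = 26
  Delta = -4 * 26 mod 97 = 90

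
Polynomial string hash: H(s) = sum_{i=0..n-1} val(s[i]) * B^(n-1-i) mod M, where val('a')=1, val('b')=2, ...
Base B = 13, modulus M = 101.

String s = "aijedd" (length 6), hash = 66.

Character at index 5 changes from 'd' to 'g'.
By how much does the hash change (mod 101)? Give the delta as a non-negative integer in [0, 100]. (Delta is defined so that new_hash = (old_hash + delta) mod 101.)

Answer: 3

Derivation:
Delta formula: (val(new) - val(old)) * B^(n-1-k) mod M
  val('g') - val('d') = 7 - 4 = 3
  B^(n-1-k) = 13^0 mod 101 = 1
  Delta = 3 * 1 mod 101 = 3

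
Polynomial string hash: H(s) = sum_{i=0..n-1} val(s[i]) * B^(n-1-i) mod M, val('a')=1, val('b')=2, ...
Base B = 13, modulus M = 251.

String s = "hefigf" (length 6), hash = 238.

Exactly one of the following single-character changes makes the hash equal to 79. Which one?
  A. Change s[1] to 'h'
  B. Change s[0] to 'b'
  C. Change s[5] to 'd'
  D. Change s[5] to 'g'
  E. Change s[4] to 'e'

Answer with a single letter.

Answer: A

Derivation:
Option A: s[1]='e'->'h', delta=(8-5)*13^4 mod 251 = 92, hash=238+92 mod 251 = 79 <-- target
Option B: s[0]='h'->'b', delta=(2-8)*13^5 mod 251 = 118, hash=238+118 mod 251 = 105
Option C: s[5]='f'->'d', delta=(4-6)*13^0 mod 251 = 249, hash=238+249 mod 251 = 236
Option D: s[5]='f'->'g', delta=(7-6)*13^0 mod 251 = 1, hash=238+1 mod 251 = 239
Option E: s[4]='g'->'e', delta=(5-7)*13^1 mod 251 = 225, hash=238+225 mod 251 = 212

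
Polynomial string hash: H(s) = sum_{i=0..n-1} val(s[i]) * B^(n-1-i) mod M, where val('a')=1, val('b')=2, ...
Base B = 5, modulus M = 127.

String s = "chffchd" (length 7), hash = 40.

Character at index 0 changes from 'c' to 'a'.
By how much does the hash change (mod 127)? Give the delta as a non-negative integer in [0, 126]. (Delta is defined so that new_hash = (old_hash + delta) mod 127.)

Delta formula: (val(new) - val(old)) * B^(n-1-k) mod M
  val('a') - val('c') = 1 - 3 = -2
  B^(n-1-k) = 5^6 mod 127 = 4
  Delta = -2 * 4 mod 127 = 119

Answer: 119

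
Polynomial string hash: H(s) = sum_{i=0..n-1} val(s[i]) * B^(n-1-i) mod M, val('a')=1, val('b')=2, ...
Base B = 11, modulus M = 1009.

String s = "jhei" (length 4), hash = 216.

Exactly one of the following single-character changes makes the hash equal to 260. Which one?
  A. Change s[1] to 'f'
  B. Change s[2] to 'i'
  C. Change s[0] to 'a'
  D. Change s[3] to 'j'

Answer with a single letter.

Answer: B

Derivation:
Option A: s[1]='h'->'f', delta=(6-8)*11^2 mod 1009 = 767, hash=216+767 mod 1009 = 983
Option B: s[2]='e'->'i', delta=(9-5)*11^1 mod 1009 = 44, hash=216+44 mod 1009 = 260 <-- target
Option C: s[0]='j'->'a', delta=(1-10)*11^3 mod 1009 = 129, hash=216+129 mod 1009 = 345
Option D: s[3]='i'->'j', delta=(10-9)*11^0 mod 1009 = 1, hash=216+1 mod 1009 = 217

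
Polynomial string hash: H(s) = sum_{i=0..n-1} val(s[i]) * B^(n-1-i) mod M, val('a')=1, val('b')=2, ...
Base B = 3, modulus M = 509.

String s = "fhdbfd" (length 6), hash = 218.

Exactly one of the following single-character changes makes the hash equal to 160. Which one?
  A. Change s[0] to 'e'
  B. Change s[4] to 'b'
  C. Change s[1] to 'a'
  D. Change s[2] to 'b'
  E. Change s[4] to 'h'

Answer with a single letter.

Option A: s[0]='f'->'e', delta=(5-6)*3^5 mod 509 = 266, hash=218+266 mod 509 = 484
Option B: s[4]='f'->'b', delta=(2-6)*3^1 mod 509 = 497, hash=218+497 mod 509 = 206
Option C: s[1]='h'->'a', delta=(1-8)*3^4 mod 509 = 451, hash=218+451 mod 509 = 160 <-- target
Option D: s[2]='d'->'b', delta=(2-4)*3^3 mod 509 = 455, hash=218+455 mod 509 = 164
Option E: s[4]='f'->'h', delta=(8-6)*3^1 mod 509 = 6, hash=218+6 mod 509 = 224

Answer: C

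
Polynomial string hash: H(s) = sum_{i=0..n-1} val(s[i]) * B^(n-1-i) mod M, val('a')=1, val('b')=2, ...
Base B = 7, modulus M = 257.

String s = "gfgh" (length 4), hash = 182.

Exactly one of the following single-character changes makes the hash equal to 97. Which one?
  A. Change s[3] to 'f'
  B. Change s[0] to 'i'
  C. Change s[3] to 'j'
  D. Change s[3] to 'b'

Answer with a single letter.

Option A: s[3]='h'->'f', delta=(6-8)*7^0 mod 257 = 255, hash=182+255 mod 257 = 180
Option B: s[0]='g'->'i', delta=(9-7)*7^3 mod 257 = 172, hash=182+172 mod 257 = 97 <-- target
Option C: s[3]='h'->'j', delta=(10-8)*7^0 mod 257 = 2, hash=182+2 mod 257 = 184
Option D: s[3]='h'->'b', delta=(2-8)*7^0 mod 257 = 251, hash=182+251 mod 257 = 176

Answer: B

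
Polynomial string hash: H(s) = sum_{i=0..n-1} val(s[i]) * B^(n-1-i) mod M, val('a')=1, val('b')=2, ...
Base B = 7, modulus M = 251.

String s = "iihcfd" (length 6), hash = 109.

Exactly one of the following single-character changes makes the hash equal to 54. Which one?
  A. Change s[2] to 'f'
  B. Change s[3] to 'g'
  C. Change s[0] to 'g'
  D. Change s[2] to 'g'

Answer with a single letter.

Answer: B

Derivation:
Option A: s[2]='h'->'f', delta=(6-8)*7^3 mod 251 = 67, hash=109+67 mod 251 = 176
Option B: s[3]='c'->'g', delta=(7-3)*7^2 mod 251 = 196, hash=109+196 mod 251 = 54 <-- target
Option C: s[0]='i'->'g', delta=(7-9)*7^5 mod 251 = 20, hash=109+20 mod 251 = 129
Option D: s[2]='h'->'g', delta=(7-8)*7^3 mod 251 = 159, hash=109+159 mod 251 = 17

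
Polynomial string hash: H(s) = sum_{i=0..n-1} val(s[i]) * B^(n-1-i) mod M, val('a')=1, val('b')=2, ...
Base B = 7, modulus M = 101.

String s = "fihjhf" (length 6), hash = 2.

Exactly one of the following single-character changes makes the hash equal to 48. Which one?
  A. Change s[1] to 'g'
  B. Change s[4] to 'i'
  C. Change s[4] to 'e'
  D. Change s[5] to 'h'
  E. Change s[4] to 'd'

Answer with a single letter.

Answer: A

Derivation:
Option A: s[1]='i'->'g', delta=(7-9)*7^4 mod 101 = 46, hash=2+46 mod 101 = 48 <-- target
Option B: s[4]='h'->'i', delta=(9-8)*7^1 mod 101 = 7, hash=2+7 mod 101 = 9
Option C: s[4]='h'->'e', delta=(5-8)*7^1 mod 101 = 80, hash=2+80 mod 101 = 82
Option D: s[5]='f'->'h', delta=(8-6)*7^0 mod 101 = 2, hash=2+2 mod 101 = 4
Option E: s[4]='h'->'d', delta=(4-8)*7^1 mod 101 = 73, hash=2+73 mod 101 = 75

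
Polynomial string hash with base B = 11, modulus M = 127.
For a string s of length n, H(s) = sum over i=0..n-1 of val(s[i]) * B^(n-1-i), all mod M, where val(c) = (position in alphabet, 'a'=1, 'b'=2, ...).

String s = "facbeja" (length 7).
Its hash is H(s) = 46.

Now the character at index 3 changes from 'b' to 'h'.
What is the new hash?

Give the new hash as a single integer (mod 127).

Answer: 31

Derivation:
val('b') = 2, val('h') = 8
Position k = 3, exponent = n-1-k = 3
B^3 mod M = 11^3 mod 127 = 61
Delta = (8 - 2) * 61 mod 127 = 112
New hash = (46 + 112) mod 127 = 31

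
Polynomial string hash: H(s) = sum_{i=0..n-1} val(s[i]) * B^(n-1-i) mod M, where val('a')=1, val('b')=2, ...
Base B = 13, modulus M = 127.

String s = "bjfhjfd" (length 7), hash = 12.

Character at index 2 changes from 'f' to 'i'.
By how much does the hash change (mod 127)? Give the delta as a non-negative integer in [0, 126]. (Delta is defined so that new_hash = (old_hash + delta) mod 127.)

Answer: 85

Derivation:
Delta formula: (val(new) - val(old)) * B^(n-1-k) mod M
  val('i') - val('f') = 9 - 6 = 3
  B^(n-1-k) = 13^4 mod 127 = 113
  Delta = 3 * 113 mod 127 = 85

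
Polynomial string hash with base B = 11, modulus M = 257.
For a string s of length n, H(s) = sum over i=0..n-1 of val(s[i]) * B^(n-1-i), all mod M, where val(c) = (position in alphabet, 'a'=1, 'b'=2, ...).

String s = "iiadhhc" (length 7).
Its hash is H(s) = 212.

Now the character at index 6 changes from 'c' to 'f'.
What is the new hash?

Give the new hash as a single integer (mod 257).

Answer: 215

Derivation:
val('c') = 3, val('f') = 6
Position k = 6, exponent = n-1-k = 0
B^0 mod M = 11^0 mod 257 = 1
Delta = (6 - 3) * 1 mod 257 = 3
New hash = (212 + 3) mod 257 = 215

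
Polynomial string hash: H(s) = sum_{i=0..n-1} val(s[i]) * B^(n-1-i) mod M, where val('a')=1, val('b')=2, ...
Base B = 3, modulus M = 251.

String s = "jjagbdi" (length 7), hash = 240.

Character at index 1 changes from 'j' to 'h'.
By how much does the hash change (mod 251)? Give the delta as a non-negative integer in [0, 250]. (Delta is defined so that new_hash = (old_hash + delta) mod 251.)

Answer: 16

Derivation:
Delta formula: (val(new) - val(old)) * B^(n-1-k) mod M
  val('h') - val('j') = 8 - 10 = -2
  B^(n-1-k) = 3^5 mod 251 = 243
  Delta = -2 * 243 mod 251 = 16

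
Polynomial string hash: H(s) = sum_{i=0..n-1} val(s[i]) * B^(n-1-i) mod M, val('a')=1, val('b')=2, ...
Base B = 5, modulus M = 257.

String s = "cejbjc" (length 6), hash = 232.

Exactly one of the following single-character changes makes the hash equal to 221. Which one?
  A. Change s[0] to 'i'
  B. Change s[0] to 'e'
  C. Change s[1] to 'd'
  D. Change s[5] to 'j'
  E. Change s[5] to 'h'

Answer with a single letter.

Answer: A

Derivation:
Option A: s[0]='c'->'i', delta=(9-3)*5^5 mod 257 = 246, hash=232+246 mod 257 = 221 <-- target
Option B: s[0]='c'->'e', delta=(5-3)*5^5 mod 257 = 82, hash=232+82 mod 257 = 57
Option C: s[1]='e'->'d', delta=(4-5)*5^4 mod 257 = 146, hash=232+146 mod 257 = 121
Option D: s[5]='c'->'j', delta=(10-3)*5^0 mod 257 = 7, hash=232+7 mod 257 = 239
Option E: s[5]='c'->'h', delta=(8-3)*5^0 mod 257 = 5, hash=232+5 mod 257 = 237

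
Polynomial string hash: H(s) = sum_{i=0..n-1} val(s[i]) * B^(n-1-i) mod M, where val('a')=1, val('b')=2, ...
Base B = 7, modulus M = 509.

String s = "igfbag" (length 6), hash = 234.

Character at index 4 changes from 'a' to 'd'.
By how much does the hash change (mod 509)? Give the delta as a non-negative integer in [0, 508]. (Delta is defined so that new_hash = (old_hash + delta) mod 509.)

Answer: 21

Derivation:
Delta formula: (val(new) - val(old)) * B^(n-1-k) mod M
  val('d') - val('a') = 4 - 1 = 3
  B^(n-1-k) = 7^1 mod 509 = 7
  Delta = 3 * 7 mod 509 = 21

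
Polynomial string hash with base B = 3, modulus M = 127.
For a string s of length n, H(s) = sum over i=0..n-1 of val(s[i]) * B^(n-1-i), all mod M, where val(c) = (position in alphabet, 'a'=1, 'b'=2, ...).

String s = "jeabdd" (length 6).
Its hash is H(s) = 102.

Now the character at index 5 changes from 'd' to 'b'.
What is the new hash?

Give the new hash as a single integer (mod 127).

Answer: 100

Derivation:
val('d') = 4, val('b') = 2
Position k = 5, exponent = n-1-k = 0
B^0 mod M = 3^0 mod 127 = 1
Delta = (2 - 4) * 1 mod 127 = 125
New hash = (102 + 125) mod 127 = 100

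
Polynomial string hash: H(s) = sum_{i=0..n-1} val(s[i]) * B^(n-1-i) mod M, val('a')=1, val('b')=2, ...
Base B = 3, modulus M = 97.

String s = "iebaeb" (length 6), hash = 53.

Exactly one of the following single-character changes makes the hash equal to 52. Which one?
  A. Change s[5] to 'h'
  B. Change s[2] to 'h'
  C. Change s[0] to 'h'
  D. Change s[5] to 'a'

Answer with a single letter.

Option A: s[5]='b'->'h', delta=(8-2)*3^0 mod 97 = 6, hash=53+6 mod 97 = 59
Option B: s[2]='b'->'h', delta=(8-2)*3^3 mod 97 = 65, hash=53+65 mod 97 = 21
Option C: s[0]='i'->'h', delta=(8-9)*3^5 mod 97 = 48, hash=53+48 mod 97 = 4
Option D: s[5]='b'->'a', delta=(1-2)*3^0 mod 97 = 96, hash=53+96 mod 97 = 52 <-- target

Answer: D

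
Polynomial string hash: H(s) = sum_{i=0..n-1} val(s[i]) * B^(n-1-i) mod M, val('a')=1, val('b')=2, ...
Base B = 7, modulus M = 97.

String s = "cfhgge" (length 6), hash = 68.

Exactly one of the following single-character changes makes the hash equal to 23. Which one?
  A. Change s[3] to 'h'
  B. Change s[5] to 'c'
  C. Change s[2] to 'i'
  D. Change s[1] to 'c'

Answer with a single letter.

Answer: C

Derivation:
Option A: s[3]='g'->'h', delta=(8-7)*7^2 mod 97 = 49, hash=68+49 mod 97 = 20
Option B: s[5]='e'->'c', delta=(3-5)*7^0 mod 97 = 95, hash=68+95 mod 97 = 66
Option C: s[2]='h'->'i', delta=(9-8)*7^3 mod 97 = 52, hash=68+52 mod 97 = 23 <-- target
Option D: s[1]='f'->'c', delta=(3-6)*7^4 mod 97 = 72, hash=68+72 mod 97 = 43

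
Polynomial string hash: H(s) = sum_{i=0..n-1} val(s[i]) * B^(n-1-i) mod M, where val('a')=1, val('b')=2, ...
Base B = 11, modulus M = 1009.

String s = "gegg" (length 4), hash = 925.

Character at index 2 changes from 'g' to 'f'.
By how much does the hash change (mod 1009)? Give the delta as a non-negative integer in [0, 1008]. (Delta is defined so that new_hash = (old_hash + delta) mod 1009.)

Delta formula: (val(new) - val(old)) * B^(n-1-k) mod M
  val('f') - val('g') = 6 - 7 = -1
  B^(n-1-k) = 11^1 mod 1009 = 11
  Delta = -1 * 11 mod 1009 = 998

Answer: 998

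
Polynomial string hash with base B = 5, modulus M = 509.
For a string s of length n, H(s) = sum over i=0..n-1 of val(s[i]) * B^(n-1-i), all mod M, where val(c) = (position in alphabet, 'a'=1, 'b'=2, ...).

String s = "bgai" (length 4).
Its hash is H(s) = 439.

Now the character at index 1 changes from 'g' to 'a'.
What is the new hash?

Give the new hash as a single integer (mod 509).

Answer: 289

Derivation:
val('g') = 7, val('a') = 1
Position k = 1, exponent = n-1-k = 2
B^2 mod M = 5^2 mod 509 = 25
Delta = (1 - 7) * 25 mod 509 = 359
New hash = (439 + 359) mod 509 = 289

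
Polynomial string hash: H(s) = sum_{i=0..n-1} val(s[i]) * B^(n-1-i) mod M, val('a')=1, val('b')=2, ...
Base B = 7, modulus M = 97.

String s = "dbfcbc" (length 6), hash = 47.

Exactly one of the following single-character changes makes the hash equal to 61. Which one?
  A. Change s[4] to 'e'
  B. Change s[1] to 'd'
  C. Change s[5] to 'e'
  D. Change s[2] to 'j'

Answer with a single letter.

Answer: D

Derivation:
Option A: s[4]='b'->'e', delta=(5-2)*7^1 mod 97 = 21, hash=47+21 mod 97 = 68
Option B: s[1]='b'->'d', delta=(4-2)*7^4 mod 97 = 49, hash=47+49 mod 97 = 96
Option C: s[5]='c'->'e', delta=(5-3)*7^0 mod 97 = 2, hash=47+2 mod 97 = 49
Option D: s[2]='f'->'j', delta=(10-6)*7^3 mod 97 = 14, hash=47+14 mod 97 = 61 <-- target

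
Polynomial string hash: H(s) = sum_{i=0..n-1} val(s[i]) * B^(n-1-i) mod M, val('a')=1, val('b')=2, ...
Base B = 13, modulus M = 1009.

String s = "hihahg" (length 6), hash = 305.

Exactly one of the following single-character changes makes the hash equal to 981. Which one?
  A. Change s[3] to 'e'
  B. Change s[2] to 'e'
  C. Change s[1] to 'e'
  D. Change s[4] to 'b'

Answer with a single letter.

Option A: s[3]='a'->'e', delta=(5-1)*13^2 mod 1009 = 676, hash=305+676 mod 1009 = 981 <-- target
Option B: s[2]='h'->'e', delta=(5-8)*13^3 mod 1009 = 472, hash=305+472 mod 1009 = 777
Option C: s[1]='i'->'e', delta=(5-9)*13^4 mod 1009 = 782, hash=305+782 mod 1009 = 78
Option D: s[4]='h'->'b', delta=(2-8)*13^1 mod 1009 = 931, hash=305+931 mod 1009 = 227

Answer: A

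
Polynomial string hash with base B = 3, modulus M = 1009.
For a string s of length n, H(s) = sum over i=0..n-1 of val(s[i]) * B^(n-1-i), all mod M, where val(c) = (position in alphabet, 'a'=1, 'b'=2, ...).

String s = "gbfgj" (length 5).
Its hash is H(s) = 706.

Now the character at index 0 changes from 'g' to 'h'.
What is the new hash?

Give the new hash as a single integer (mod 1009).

val('g') = 7, val('h') = 8
Position k = 0, exponent = n-1-k = 4
B^4 mod M = 3^4 mod 1009 = 81
Delta = (8 - 7) * 81 mod 1009 = 81
New hash = (706 + 81) mod 1009 = 787

Answer: 787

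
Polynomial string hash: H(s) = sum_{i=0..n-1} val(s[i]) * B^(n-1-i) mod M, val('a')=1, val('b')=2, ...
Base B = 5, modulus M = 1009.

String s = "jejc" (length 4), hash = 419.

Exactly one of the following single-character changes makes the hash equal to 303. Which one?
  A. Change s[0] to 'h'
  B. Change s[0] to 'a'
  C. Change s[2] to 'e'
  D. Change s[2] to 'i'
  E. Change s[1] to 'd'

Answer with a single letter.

Answer: B

Derivation:
Option A: s[0]='j'->'h', delta=(8-10)*5^3 mod 1009 = 759, hash=419+759 mod 1009 = 169
Option B: s[0]='j'->'a', delta=(1-10)*5^3 mod 1009 = 893, hash=419+893 mod 1009 = 303 <-- target
Option C: s[2]='j'->'e', delta=(5-10)*5^1 mod 1009 = 984, hash=419+984 mod 1009 = 394
Option D: s[2]='j'->'i', delta=(9-10)*5^1 mod 1009 = 1004, hash=419+1004 mod 1009 = 414
Option E: s[1]='e'->'d', delta=(4-5)*5^2 mod 1009 = 984, hash=419+984 mod 1009 = 394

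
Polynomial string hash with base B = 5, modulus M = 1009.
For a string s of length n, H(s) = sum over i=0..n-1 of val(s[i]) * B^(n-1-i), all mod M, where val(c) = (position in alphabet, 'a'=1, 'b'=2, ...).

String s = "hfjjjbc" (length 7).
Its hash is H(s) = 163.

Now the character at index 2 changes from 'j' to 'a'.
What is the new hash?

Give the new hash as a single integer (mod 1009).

Answer: 592

Derivation:
val('j') = 10, val('a') = 1
Position k = 2, exponent = n-1-k = 4
B^4 mod M = 5^4 mod 1009 = 625
Delta = (1 - 10) * 625 mod 1009 = 429
New hash = (163 + 429) mod 1009 = 592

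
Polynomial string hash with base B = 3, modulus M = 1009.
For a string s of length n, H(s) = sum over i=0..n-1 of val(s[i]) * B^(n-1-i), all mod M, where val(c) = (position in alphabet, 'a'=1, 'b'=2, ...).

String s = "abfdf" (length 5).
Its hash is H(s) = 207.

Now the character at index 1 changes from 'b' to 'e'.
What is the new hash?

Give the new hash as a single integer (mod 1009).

Answer: 288

Derivation:
val('b') = 2, val('e') = 5
Position k = 1, exponent = n-1-k = 3
B^3 mod M = 3^3 mod 1009 = 27
Delta = (5 - 2) * 27 mod 1009 = 81
New hash = (207 + 81) mod 1009 = 288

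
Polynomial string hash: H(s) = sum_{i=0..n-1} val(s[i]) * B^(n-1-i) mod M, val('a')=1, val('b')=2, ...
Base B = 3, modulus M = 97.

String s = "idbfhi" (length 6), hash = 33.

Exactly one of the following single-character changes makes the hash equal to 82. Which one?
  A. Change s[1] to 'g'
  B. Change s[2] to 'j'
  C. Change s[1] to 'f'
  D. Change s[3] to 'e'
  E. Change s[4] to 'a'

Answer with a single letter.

Answer: A

Derivation:
Option A: s[1]='d'->'g', delta=(7-4)*3^4 mod 97 = 49, hash=33+49 mod 97 = 82 <-- target
Option B: s[2]='b'->'j', delta=(10-2)*3^3 mod 97 = 22, hash=33+22 mod 97 = 55
Option C: s[1]='d'->'f', delta=(6-4)*3^4 mod 97 = 65, hash=33+65 mod 97 = 1
Option D: s[3]='f'->'e', delta=(5-6)*3^2 mod 97 = 88, hash=33+88 mod 97 = 24
Option E: s[4]='h'->'a', delta=(1-8)*3^1 mod 97 = 76, hash=33+76 mod 97 = 12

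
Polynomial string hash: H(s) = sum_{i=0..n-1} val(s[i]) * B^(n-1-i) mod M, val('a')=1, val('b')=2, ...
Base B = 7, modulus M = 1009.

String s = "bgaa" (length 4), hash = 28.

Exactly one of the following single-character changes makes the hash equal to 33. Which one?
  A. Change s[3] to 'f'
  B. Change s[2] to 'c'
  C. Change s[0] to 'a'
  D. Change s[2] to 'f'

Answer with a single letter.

Answer: A

Derivation:
Option A: s[3]='a'->'f', delta=(6-1)*7^0 mod 1009 = 5, hash=28+5 mod 1009 = 33 <-- target
Option B: s[2]='a'->'c', delta=(3-1)*7^1 mod 1009 = 14, hash=28+14 mod 1009 = 42
Option C: s[0]='b'->'a', delta=(1-2)*7^3 mod 1009 = 666, hash=28+666 mod 1009 = 694
Option D: s[2]='a'->'f', delta=(6-1)*7^1 mod 1009 = 35, hash=28+35 mod 1009 = 63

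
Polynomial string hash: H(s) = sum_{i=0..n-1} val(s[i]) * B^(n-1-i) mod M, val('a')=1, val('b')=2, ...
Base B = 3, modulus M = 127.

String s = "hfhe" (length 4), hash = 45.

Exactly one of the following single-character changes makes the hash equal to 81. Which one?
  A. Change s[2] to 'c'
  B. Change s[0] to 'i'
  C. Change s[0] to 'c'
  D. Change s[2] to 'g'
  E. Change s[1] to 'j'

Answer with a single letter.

Option A: s[2]='h'->'c', delta=(3-8)*3^1 mod 127 = 112, hash=45+112 mod 127 = 30
Option B: s[0]='h'->'i', delta=(9-8)*3^3 mod 127 = 27, hash=45+27 mod 127 = 72
Option C: s[0]='h'->'c', delta=(3-8)*3^3 mod 127 = 119, hash=45+119 mod 127 = 37
Option D: s[2]='h'->'g', delta=(7-8)*3^1 mod 127 = 124, hash=45+124 mod 127 = 42
Option E: s[1]='f'->'j', delta=(10-6)*3^2 mod 127 = 36, hash=45+36 mod 127 = 81 <-- target

Answer: E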